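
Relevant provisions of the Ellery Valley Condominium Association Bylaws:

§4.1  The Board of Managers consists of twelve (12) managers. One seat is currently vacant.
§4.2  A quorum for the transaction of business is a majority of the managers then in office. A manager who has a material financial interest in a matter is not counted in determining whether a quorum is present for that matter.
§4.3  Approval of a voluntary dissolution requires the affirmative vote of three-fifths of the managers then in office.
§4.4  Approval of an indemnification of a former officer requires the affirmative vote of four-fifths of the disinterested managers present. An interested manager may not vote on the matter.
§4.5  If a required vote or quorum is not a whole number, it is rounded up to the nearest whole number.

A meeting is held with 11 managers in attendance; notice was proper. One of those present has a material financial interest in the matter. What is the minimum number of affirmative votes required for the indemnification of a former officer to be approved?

The indemnification of a former officer requires four-fifths of the disinterested managers present (11 − 1 = 10).
4/5 of 10 = 8.

8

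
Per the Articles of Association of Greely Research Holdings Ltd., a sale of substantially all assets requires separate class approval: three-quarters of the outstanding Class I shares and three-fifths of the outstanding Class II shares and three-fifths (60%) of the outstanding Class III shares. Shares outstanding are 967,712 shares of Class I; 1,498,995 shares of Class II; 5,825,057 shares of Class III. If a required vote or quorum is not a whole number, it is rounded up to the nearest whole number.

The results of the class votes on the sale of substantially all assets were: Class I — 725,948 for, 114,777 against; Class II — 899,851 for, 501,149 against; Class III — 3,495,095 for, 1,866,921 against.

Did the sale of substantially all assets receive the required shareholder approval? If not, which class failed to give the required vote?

Approved — every class gave the required vote.

Class I: 3/4 of 967712 = 725784; 725,784 required, 725,948 in favor — approved.
Class II: 3/5 of 1498995 = 899397; 899,397 required, 899,851 in favor — approved.
Class III: 3/5 of 5825057 = 3495034.20, rounded up to 3495035; 3,495,035 required, 3,495,095 in favor — approved.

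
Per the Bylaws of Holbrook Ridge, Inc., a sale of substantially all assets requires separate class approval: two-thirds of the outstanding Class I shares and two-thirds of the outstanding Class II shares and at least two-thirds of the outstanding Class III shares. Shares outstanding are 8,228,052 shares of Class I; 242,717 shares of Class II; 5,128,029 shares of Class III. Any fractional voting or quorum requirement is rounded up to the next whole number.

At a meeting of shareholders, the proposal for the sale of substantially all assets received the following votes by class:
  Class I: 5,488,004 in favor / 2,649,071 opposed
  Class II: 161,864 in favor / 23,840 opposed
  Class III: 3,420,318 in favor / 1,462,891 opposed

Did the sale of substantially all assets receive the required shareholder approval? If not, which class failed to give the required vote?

Class I: 2/3 of 8228052 = 5485368; 5,485,368 required, 5,488,004 in favor — approved.
Class II: 2/3 of 242717 = 161811.33, rounded up to 161812; 161,812 required, 161,864 in favor — approved.
Class III: 2/3 of 5128029 = 3418686; 3,418,686 required, 3,420,318 in favor — approved.

Approved — every class gave the required vote.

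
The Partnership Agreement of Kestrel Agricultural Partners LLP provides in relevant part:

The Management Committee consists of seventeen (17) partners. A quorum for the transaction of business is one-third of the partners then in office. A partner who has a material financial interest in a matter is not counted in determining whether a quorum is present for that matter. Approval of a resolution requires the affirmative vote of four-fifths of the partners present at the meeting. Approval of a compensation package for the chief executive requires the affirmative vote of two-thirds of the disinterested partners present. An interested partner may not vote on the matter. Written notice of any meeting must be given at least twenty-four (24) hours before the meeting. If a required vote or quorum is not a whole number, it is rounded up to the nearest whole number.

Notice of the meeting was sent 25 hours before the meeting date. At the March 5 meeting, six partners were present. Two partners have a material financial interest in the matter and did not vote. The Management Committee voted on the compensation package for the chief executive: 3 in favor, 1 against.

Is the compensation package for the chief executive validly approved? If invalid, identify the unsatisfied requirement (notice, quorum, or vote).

Notice: 25 hours given; 24 required (25 ≥ 24). Satisfied.
Quorum: 6 present, but the 2 interested partners do not count, leaving 4. Quorum is 6. Not satisfied.
Vote: the compensation package for the chief executive requires two-thirds of the disinterested partners present (6 − 2 = 4). 2/3 of 4 = 2.67, rounded up to 3, so 3 affirmative votes are needed; 3 voted in favor. Satisfied. (Moot — without a quorum no business can be validly transacted.)

Invalid — quorum requirement not satisfied.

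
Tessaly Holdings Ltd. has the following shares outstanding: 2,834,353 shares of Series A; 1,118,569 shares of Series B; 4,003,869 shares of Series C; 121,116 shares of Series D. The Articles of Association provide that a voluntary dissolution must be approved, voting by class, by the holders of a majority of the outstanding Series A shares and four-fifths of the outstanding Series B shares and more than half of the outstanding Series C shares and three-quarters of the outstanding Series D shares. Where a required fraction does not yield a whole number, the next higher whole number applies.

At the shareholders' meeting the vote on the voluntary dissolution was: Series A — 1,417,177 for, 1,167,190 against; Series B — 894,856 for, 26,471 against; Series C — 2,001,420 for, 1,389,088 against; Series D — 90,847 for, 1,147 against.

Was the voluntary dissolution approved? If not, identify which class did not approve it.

Not approved — the Series C shares did not give the required vote.

Series A: a majority of 2834353 is 1417177; 1,417,177 required, 1,417,177 in favor — approved.
Series B: 4/5 of 1118569 = 894855.20, rounded up to 894856; 894,856 required, 894,856 in favor — approved.
Series C: a majority of 4003869 is 2001935; 2,001,935 required, 2,001,420 in favor — not approved.
Series D: 3/4 of 121116 = 90837; 90,837 required, 90,847 in favor — approved.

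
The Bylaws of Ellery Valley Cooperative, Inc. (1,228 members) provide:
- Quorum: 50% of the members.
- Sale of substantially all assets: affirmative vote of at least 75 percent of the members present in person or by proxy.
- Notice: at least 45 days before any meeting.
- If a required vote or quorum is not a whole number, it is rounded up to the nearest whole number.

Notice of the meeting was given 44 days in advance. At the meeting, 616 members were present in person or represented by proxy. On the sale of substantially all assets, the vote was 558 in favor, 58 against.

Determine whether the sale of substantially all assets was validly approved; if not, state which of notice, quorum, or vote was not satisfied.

Notice: 44 days given; 45 required. Not satisfied.
Quorum: 50% of 1,228 = 614; 616 present. Satisfied.
Vote: requires three-fourths of those present (616); 3/4 of 616 = 462, so 462 needed; 558 in favor. Satisfied.

Invalid — notice requirement not satisfied.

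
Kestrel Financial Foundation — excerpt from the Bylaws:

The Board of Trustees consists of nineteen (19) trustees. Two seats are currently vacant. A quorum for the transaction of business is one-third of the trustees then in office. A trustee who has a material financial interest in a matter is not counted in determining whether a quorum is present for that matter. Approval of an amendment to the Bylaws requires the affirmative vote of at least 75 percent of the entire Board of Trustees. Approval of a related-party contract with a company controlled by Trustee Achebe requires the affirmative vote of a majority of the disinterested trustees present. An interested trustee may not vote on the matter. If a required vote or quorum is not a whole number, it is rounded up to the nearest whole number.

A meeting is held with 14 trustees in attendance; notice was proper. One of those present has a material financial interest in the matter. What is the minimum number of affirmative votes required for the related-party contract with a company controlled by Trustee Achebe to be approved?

The related-party contract with a company controlled by Trustee Achebe requires a majority of the disinterested trustees present (14 − 1 = 13).
A majority of 13 is 7.

7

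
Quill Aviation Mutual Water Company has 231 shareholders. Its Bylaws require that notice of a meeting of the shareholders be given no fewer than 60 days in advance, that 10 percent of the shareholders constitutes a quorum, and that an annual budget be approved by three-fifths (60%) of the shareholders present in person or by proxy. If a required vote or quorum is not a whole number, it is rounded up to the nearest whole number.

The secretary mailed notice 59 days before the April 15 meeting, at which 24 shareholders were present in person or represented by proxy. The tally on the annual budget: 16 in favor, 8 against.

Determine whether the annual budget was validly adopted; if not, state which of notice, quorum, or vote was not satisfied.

Notice: 59 days given; 60 required. Not satisfied.
Quorum: 10% of 231 = 23.10, rounded up to 24; 24 present. Satisfied.
Vote: requires three-fifths of those present (24); 3/5 of 24 = 14.40, rounded up to 15, so 15 needed; 16 in favor. Satisfied.

Invalid — notice requirement not satisfied.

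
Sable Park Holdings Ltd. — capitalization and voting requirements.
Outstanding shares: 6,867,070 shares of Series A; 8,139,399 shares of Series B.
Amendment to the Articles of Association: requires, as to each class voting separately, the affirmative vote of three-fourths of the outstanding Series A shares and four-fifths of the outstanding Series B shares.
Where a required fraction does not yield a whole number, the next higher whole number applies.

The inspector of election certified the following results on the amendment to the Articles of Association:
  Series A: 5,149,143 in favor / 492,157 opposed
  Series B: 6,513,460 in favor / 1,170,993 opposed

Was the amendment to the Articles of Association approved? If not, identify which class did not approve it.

Not approved — the Series A shares did not give the required vote.

Series A: 3/4 of 6867070 = 5150302.50, rounded up to 5150303; 5,150,303 required, 5,149,143 in favor — not approved.
Series B: 4/5 of 8139399 = 6511519.20, rounded up to 6511520; 6,511,520 required, 6,513,460 in favor — approved.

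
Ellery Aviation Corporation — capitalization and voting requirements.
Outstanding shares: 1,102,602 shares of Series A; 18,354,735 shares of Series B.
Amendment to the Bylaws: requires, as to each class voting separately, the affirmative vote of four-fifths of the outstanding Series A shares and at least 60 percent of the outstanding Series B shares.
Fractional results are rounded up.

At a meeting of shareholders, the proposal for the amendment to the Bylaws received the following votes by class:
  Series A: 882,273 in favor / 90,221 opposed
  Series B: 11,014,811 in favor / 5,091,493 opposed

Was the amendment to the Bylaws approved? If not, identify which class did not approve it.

Series A: 4/5 of 1102602 = 882081.60, rounded up to 882082; 882,082 required, 882,273 in favor — approved.
Series B: 3/5 of 18354735 = 11012841; 11,012,841 required, 11,014,811 in favor — approved.

Approved — every class gave the required vote.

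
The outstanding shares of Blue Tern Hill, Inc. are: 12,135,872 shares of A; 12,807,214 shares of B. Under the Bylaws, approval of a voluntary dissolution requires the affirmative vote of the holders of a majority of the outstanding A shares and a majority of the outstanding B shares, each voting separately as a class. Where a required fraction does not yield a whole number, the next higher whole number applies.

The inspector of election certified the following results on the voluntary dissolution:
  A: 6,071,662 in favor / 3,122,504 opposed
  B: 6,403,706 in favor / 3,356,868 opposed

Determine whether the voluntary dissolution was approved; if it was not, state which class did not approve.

A: a majority of 12135872 is 6067937; 6,067,937 required, 6,071,662 in favor — approved.
B: a majority of 12807214 is 6403608; 6,403,608 required, 6,403,706 in favor — approved.

Approved — every class gave the required vote.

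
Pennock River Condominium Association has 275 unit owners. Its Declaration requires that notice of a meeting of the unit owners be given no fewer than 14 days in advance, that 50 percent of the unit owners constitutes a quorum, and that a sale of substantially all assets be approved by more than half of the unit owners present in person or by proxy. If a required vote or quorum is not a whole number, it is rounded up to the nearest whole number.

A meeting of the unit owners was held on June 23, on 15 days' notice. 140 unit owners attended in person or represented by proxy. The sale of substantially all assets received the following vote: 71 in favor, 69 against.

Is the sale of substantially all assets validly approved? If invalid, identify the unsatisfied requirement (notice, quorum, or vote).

Valid — all requirements satisfied.

Notice: 15 days given; 14 required. Satisfied.
Quorum: 50% of 275 = 137.50, rounded up to 138; 140 present. Satisfied.
Vote: requires a majority of those present (140); a majority of 140 is 71, so 71 needed; 71 in favor. Satisfied.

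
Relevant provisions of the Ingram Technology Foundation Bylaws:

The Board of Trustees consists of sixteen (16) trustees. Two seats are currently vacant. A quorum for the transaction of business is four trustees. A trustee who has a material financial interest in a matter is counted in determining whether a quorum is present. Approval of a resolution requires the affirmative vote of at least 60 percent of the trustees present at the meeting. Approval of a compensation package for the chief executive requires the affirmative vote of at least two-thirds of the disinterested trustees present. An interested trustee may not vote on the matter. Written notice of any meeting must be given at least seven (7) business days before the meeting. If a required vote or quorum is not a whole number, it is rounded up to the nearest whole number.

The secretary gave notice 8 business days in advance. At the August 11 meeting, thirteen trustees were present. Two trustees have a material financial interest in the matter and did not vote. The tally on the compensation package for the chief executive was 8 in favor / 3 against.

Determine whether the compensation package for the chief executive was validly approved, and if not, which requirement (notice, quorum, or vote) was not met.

Valid — all requirements satisfied.

Notice: 8 business days given; 7 required (8 ≥ 7). Satisfied.
Quorum: 13 present (interested trustees count toward quorum); quorum is 4. Satisfied.
Vote: the compensation package for the chief executive requires two-thirds of the disinterested trustees present (13 − 2 = 11). 2/3 of 11 = 7.33, rounded up to 8, so 8 affirmative votes are needed; 8 voted in favor. Satisfied.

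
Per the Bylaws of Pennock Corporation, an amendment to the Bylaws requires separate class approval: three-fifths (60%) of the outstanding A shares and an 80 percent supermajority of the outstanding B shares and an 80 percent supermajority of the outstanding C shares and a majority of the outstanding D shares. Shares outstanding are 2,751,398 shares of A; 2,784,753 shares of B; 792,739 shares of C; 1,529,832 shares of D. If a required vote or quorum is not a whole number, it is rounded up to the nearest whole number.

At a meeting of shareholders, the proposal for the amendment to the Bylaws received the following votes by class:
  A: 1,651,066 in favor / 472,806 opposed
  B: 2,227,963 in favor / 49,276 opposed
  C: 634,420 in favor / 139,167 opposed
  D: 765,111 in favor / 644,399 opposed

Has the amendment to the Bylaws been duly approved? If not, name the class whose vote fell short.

A: 3/5 of 2751398 = 1650838.80, rounded up to 1650839; 1,650,839 required, 1,651,066 in favor — approved.
B: 4/5 of 2784753 = 2227802.40, rounded up to 2227803; 2,227,803 required, 2,227,963 in favor — approved.
C: 4/5 of 792739 = 634191.20, rounded up to 634192; 634,192 required, 634,420 in favor — approved.
D: a majority of 1529832 is 764917; 764,917 required, 765,111 in favor — approved.

Approved — every class gave the required vote.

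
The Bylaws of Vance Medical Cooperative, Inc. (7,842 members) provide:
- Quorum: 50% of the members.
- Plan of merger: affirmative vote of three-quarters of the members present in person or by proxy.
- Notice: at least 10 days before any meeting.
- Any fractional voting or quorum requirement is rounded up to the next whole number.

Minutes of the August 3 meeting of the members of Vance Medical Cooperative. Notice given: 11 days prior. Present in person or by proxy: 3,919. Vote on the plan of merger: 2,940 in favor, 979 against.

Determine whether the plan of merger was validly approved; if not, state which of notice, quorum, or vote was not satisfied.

Notice: 11 days given; 10 required. Satisfied.
Quorum: 50% of 7,842 = 3,921; 3,919 present. Not satisfied.
Vote: requires three-fourths of those present (3,919); 3/4 of 3919 = 2939.25, rounded up to 2940, so 2,940 needed; 2,940 in favor. Satisfied.

Invalid — quorum requirement not satisfied.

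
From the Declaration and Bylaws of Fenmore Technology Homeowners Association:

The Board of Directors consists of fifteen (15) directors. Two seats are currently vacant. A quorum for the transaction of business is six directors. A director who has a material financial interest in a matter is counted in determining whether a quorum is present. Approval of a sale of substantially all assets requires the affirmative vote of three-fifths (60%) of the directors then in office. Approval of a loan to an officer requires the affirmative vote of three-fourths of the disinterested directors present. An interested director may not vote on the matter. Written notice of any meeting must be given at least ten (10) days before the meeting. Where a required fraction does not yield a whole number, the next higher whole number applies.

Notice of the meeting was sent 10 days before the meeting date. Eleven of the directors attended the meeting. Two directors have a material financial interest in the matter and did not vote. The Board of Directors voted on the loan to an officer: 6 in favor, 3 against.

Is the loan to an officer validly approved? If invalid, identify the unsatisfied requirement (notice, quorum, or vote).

Notice: 10 days given; 10 required (10 ≥ 10). Satisfied.
Quorum: 11 present (interested directors count toward quorum); quorum is 6. Satisfied.
Vote: the loan to an officer requires three-fourths of the disinterested directors present (11 − 2 = 9). 3/4 of 9 = 6.75, rounded up to 7, so 7 affirmative votes are needed; 6 voted in favor. Not satisfied.

Invalid — vote requirement not satisfied.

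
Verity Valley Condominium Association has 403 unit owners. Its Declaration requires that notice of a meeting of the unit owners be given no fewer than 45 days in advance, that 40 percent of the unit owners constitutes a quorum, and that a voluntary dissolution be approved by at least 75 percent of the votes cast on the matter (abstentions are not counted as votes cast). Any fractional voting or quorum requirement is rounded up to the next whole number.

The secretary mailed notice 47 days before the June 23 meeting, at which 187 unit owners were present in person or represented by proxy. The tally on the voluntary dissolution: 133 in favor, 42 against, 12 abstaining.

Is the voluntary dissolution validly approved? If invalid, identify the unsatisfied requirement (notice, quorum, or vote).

Notice: 47 days given; 45 required. Satisfied.
Quorum: 40% of 403 = 161.20, rounded up to 162; 187 present. Satisfied.
Vote: requires three-fourths of the votes cast (187 − 12 abstaining = 175); 3/4 of 175 = 131.25, rounded up to 132, so 132 needed; 133 in favor. Satisfied.

Valid — all requirements satisfied.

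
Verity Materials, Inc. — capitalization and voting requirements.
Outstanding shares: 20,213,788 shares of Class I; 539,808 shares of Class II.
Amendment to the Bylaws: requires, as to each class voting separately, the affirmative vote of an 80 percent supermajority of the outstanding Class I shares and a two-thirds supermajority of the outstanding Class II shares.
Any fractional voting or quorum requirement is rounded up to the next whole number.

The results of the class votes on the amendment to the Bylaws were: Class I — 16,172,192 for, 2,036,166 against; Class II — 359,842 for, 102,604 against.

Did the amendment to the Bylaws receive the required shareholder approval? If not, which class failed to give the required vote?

Class I: 4/5 of 20213788 = 16171030.40, rounded up to 16171031; 16,171,031 required, 16,172,192 in favor — approved.
Class II: 2/3 of 539808 = 359872; 359,872 required, 359,842 in favor — not approved.

Not approved — the Class II shares did not give the required vote.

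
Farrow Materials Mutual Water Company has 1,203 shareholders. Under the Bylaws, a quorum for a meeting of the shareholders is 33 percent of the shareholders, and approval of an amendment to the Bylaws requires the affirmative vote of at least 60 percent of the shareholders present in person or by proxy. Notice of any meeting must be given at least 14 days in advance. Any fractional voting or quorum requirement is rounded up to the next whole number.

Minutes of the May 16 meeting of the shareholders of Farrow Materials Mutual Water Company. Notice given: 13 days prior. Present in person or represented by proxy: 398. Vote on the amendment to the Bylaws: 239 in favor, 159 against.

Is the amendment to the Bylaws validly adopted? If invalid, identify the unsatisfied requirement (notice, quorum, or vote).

Notice: 13 days given; 14 required. Not satisfied.
Quorum: 33% of 1,203 = 396.99, rounded up to 397; 398 present. Satisfied.
Vote: requires three-fifths of those present (398); 3/5 of 398 = 238.80, rounded up to 239, so 239 needed; 239 in favor. Satisfied.

Invalid — notice requirement not satisfied.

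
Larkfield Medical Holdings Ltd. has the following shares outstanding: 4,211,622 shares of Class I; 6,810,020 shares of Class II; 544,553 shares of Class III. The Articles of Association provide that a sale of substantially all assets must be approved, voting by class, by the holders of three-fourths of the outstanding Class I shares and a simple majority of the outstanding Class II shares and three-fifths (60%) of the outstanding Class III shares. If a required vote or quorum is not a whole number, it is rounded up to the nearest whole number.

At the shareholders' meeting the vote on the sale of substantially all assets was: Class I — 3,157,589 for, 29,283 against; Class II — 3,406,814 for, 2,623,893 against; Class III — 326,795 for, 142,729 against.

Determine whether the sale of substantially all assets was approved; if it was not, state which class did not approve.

Class I: 3/4 of 4211622 = 3158716.50, rounded up to 3158717; 3,158,717 required, 3,157,589 in favor — not approved.
Class II: a majority of 6810020 is 3405011; 3,405,011 required, 3,406,814 in favor — approved.
Class III: 3/5 of 544553 = 326731.80, rounded up to 326732; 326,732 required, 326,795 in favor — approved.

Not approved — the Class I shares did not give the required vote.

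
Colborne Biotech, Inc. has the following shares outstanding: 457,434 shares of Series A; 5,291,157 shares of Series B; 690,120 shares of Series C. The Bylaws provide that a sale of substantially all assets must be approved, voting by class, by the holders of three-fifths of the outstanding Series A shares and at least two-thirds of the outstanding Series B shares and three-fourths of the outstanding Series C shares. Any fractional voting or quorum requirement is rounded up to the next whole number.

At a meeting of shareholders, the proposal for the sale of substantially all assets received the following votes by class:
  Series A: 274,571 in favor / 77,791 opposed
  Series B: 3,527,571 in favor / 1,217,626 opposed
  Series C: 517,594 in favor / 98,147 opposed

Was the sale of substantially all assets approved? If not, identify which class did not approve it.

Series A: 3/5 of 457434 = 274460.40, rounded up to 274461; 274,461 required, 274,571 in favor — approved.
Series B: 2/3 of 5291157 = 3527438; 3,527,438 required, 3,527,571 in favor — approved.
Series C: 3/4 of 690120 = 517590; 517,590 required, 517,594 in favor — approved.

Approved — every class gave the required vote.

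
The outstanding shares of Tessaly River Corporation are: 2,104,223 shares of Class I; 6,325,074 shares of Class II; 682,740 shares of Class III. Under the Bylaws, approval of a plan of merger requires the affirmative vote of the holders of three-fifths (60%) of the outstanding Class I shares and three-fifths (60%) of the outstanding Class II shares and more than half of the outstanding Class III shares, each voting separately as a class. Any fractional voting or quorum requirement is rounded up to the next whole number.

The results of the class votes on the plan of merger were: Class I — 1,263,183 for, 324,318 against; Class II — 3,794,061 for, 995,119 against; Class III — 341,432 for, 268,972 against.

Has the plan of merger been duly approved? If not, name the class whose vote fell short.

Not approved — the Class II shares did not give the required vote.

Class I: 3/5 of 2104223 = 1262533.80, rounded up to 1262534; 1,262,534 required, 1,263,183 in favor — approved.
Class II: 3/5 of 6325074 = 3795044.40, rounded up to 3795045; 3,795,045 required, 3,794,061 in favor — not approved.
Class III: a majority of 682740 is 341371; 341,371 required, 341,432 in favor — approved.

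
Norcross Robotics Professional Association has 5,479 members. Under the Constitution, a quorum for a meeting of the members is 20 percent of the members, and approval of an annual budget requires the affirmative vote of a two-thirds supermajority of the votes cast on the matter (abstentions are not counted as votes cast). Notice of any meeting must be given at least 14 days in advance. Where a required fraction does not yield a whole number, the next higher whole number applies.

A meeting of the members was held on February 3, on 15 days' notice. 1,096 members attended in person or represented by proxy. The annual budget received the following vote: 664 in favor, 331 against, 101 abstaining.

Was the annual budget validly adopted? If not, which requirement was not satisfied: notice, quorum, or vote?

Notice: 15 days given; 14 required. Satisfied.
Quorum: 20% of 5,479 = 1,095.80, rounded up to 1,096; 1,096 present. Satisfied.
Vote: requires two-thirds of the votes cast (1,096 − 101 abstaining = 995); 2/3 of 995 = 663.33, rounded up to 664, so 664 needed; 664 in favor. Satisfied.

Valid — all requirements satisfied.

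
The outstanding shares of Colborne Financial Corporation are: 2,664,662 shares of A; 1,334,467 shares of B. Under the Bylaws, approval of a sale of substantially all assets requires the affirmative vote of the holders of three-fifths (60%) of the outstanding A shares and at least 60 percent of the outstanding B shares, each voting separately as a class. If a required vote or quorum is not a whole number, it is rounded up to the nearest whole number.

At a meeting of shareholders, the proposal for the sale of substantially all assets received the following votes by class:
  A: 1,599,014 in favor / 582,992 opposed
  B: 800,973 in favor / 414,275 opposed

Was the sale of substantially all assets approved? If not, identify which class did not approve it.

A: 3/5 of 2664662 = 1598797.20, rounded up to 1598798; 1,598,798 required, 1,599,014 in favor — approved.
B: 3/5 of 1334467 = 800680.20, rounded up to 800681; 800,681 required, 800,973 in favor — approved.

Approved — every class gave the required vote.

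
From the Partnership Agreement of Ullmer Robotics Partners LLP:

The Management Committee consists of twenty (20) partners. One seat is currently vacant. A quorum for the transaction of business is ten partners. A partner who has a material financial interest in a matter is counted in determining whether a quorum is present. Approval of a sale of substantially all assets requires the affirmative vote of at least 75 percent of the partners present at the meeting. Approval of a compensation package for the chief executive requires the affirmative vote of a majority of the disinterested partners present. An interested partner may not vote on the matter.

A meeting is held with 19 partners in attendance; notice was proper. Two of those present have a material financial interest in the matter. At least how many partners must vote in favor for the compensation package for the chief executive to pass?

The compensation package for the chief executive requires a majority of the disinterested partners present (19 − 2 = 17).
A majority of 17 is 9.

9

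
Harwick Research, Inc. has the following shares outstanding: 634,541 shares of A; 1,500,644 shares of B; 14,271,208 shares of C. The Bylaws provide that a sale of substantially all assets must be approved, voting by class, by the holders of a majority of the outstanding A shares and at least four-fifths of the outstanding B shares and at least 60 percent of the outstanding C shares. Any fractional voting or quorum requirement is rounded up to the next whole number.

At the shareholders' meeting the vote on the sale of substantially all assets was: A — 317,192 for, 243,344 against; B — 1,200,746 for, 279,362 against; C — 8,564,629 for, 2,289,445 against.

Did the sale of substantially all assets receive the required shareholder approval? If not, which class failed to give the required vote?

Not approved — the A shares did not give the required vote.

A: a majority of 634541 is 317271; 317,271 required, 317,192 in favor — not approved.
B: 4/5 of 1500644 = 1200515.20, rounded up to 1200516; 1,200,516 required, 1,200,746 in favor — approved.
C: 3/5 of 14271208 = 8562724.80, rounded up to 8562725; 8,562,725 required, 8,564,629 in favor — approved.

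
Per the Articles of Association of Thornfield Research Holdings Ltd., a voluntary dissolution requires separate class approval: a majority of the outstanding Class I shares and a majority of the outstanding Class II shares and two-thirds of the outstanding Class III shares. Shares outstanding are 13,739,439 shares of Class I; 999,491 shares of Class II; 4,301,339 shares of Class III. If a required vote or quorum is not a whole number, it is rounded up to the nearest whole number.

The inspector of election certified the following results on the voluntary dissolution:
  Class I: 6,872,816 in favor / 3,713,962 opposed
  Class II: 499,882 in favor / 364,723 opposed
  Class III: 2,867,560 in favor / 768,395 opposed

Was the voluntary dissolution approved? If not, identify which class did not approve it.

Class I: a majority of 13739439 is 6869720; 6,869,720 required, 6,872,816 in favor — approved.
Class II: a majority of 999491 is 499746; 499,746 required, 499,882 in favor — approved.
Class III: 2/3 of 4301339 = 2867559.33, rounded up to 2867560; 2,867,560 required, 2,867,560 in favor — approved.

Approved — every class gave the required vote.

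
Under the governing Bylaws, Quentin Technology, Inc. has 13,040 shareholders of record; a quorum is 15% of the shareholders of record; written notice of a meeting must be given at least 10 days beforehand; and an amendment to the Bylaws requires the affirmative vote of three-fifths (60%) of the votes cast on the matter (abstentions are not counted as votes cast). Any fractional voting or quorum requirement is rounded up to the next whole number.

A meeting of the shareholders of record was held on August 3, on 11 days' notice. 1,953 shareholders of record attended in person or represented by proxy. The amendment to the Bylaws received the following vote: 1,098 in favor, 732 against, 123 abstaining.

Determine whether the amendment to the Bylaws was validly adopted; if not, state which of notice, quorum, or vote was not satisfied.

Invalid — quorum requirement not satisfied.

Notice: 11 days given; 10 required. Satisfied.
Quorum: 15% of 13,040 = 1,956; 1,953 present. Not satisfied.
Vote: requires three-fifths of the votes cast (1,953 − 123 abstaining = 1,830); 3/5 of 1830 = 1098, so 1,098 needed; 1,098 in favor. Satisfied.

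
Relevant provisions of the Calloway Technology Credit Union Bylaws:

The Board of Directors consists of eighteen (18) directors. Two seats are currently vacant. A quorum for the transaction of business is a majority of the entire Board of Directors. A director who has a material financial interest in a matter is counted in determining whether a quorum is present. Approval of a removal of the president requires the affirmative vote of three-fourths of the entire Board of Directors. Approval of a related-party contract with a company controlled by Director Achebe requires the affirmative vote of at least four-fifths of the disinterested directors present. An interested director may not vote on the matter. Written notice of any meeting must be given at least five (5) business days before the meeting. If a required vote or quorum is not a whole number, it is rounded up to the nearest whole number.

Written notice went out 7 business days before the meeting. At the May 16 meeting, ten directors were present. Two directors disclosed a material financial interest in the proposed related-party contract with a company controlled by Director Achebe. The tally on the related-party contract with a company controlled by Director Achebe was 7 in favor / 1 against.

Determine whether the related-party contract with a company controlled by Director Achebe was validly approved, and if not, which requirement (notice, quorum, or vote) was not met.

Valid — all requirements satisfied.

Notice: 7 business days given; 5 required (7 ≥ 5). Satisfied.
Quorum: 10 present (interested directors count toward quorum); quorum is 10. Satisfied.
Vote: the related-party contract with a company controlled by Director Achebe requires four-fifths of the disinterested directors present (10 − 2 = 8). 4/5 of 8 = 6.40, rounded up to 7, so 7 affirmative votes are needed; 7 voted in favor. Satisfied.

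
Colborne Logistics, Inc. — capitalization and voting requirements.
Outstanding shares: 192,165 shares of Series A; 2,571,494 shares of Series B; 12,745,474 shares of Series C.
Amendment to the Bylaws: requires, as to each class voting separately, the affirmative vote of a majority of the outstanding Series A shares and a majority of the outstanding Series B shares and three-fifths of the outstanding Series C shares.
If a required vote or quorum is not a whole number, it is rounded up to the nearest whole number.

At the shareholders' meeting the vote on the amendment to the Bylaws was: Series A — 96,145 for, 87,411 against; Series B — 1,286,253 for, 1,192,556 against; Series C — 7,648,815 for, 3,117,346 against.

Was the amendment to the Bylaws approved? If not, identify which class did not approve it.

Approved — every class gave the required vote.

Series A: a majority of 192165 is 96083; 96,083 required, 96,145 in favor — approved.
Series B: a majority of 2571494 is 1285748; 1,285,748 required, 1,286,253 in favor — approved.
Series C: 3/5 of 12745474 = 7647284.40, rounded up to 7647285; 7,647,285 required, 7,648,815 in favor — approved.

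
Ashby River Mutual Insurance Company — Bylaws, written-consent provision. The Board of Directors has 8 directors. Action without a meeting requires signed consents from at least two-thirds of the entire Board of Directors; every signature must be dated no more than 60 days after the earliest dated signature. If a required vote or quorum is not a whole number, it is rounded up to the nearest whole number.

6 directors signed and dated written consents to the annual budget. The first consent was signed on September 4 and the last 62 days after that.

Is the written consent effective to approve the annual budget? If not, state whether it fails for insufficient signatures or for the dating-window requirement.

Not effective — dating-window requirement not satisfied.

Signatures required: at least two-thirds of 8 — 2/3 of 8 = 5.33, rounded up to 6, so 6 needed; 6 signed. Sufficient.
Dating window: the latest signature is 62 days after the earliest; the limit is 60 days. Outside the window.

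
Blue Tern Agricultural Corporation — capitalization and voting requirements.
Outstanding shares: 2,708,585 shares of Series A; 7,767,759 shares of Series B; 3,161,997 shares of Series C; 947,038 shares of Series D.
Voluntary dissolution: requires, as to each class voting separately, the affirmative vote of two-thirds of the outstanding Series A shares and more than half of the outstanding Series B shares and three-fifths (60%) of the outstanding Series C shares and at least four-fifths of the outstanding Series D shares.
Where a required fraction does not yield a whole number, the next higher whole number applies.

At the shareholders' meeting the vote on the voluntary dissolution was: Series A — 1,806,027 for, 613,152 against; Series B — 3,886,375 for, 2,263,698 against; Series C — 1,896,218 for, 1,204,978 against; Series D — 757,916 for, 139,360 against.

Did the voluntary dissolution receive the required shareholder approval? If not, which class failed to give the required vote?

Not approved — the Series C shares did not give the required vote.

Series A: 2/3 of 2708585 = 1805723.33, rounded up to 1805724; 1,805,724 required, 1,806,027 in favor — approved.
Series B: a majority of 7767759 is 3883880; 3,883,880 required, 3,886,375 in favor — approved.
Series C: 3/5 of 3161997 = 1897198.20, rounded up to 1897199; 1,897,199 required, 1,896,218 in favor — not approved.
Series D: 4/5 of 947038 = 757630.40, rounded up to 757631; 757,631 required, 757,916 in favor — approved.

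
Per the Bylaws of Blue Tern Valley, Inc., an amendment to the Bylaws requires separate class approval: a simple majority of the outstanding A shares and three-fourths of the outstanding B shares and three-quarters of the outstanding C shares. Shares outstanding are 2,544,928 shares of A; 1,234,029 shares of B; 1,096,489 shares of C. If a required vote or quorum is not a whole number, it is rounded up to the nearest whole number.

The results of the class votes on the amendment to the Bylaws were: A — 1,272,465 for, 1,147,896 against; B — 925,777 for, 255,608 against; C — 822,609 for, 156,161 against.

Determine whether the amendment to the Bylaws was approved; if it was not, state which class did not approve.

Approved — every class gave the required vote.

A: a majority of 2544928 is 1272465; 1,272,465 required, 1,272,465 in favor — approved.
B: 3/4 of 1234029 = 925521.75, rounded up to 925522; 925,522 required, 925,777 in favor — approved.
C: 3/4 of 1096489 = 822366.75, rounded up to 822367; 822,367 required, 822,609 in favor — approved.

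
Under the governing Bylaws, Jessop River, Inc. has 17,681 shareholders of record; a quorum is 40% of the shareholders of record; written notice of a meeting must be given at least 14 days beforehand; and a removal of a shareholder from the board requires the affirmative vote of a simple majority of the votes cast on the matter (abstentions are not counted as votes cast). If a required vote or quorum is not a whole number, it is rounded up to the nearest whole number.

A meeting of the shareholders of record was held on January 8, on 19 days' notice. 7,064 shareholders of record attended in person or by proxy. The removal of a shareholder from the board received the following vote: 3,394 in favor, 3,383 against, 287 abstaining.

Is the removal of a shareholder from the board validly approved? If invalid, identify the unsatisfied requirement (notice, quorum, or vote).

Notice: 19 days given; 14 required. Satisfied.
Quorum: 40% of 17,681 = 7,072.40, rounded up to 7,073; 7,064 present. Not satisfied.
Vote: requires a majority of the votes cast (7,064 − 287 abstaining = 6,777); a majority of 6777 is 3389, so 3,389 needed; 3,394 in favor. Satisfied.

Invalid — quorum requirement not satisfied.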